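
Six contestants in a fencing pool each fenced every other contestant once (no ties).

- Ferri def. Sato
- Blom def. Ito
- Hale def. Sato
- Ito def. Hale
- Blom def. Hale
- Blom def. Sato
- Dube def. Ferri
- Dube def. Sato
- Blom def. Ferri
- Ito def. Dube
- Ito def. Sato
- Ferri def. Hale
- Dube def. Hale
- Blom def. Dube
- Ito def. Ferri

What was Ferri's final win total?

Ferri's results: beat Sato, Hale; lost to Dube, Ito, Blom.
That is 2 wins.

2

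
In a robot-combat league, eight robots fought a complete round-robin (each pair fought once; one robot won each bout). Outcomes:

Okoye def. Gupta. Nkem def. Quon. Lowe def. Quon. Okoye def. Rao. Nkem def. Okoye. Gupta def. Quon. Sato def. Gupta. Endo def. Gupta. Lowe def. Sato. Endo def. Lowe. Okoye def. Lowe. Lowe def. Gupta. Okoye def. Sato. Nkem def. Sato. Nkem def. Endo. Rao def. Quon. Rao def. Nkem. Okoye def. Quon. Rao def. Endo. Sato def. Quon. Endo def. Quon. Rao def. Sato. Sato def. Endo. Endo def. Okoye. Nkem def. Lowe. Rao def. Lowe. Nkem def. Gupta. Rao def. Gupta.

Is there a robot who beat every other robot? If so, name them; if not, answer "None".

None

Highest win total is Rao with 6 (out of 7 possible).
Rao lost to Okoye, so no robot went undefeated.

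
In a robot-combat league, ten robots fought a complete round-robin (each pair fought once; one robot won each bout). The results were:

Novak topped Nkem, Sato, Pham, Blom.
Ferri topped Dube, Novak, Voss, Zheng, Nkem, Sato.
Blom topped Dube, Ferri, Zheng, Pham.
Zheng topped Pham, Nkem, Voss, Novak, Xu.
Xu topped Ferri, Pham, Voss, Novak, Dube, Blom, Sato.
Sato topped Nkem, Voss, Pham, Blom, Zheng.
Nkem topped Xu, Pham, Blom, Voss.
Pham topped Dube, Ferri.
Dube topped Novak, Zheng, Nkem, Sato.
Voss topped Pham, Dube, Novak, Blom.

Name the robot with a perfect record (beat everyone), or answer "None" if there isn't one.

Highest win total is Xu with 7 (out of 9 possible).
Xu lost to Zheng, Nkem, so no robot went undefeated.

None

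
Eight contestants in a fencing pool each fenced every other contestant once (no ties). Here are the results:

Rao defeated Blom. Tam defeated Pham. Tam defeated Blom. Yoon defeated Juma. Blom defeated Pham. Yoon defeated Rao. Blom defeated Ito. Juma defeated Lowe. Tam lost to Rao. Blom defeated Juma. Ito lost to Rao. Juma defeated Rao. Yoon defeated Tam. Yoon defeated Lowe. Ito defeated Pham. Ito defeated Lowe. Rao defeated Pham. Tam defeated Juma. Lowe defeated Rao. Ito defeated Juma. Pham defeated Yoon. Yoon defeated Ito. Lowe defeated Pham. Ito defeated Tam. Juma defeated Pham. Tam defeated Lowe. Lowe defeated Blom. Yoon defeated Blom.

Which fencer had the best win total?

Yoon

Win totals: Rao 4, Tam 4, Yoon 6, Pham 1, Lowe 3, Ito 4, Blom 3, Juma 3.
Yoon leads with 6 wins (next highest: 4).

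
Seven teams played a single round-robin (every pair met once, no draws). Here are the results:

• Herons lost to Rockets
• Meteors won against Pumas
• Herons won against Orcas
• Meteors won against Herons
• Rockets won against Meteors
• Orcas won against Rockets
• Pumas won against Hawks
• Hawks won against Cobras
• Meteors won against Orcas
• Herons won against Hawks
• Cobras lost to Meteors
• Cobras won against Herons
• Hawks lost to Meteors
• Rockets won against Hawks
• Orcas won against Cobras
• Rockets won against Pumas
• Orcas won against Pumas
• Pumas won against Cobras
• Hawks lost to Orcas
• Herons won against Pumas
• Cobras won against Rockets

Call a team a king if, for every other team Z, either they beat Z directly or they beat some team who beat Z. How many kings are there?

4

Rockets reaches everyone (king).
Meteors reaches everyone (king).
Orcas reaches everyone (king).
Cobras reaches everyone (king).
Hawks cannot reach Meteors, Orcas, Pumas in two steps.
Herons cannot reach Meteors in two steps.
Pumas cannot reach Meteors, Orcas in two steps.
Kings: Rockets, Meteors, Orcas, Cobras — 4.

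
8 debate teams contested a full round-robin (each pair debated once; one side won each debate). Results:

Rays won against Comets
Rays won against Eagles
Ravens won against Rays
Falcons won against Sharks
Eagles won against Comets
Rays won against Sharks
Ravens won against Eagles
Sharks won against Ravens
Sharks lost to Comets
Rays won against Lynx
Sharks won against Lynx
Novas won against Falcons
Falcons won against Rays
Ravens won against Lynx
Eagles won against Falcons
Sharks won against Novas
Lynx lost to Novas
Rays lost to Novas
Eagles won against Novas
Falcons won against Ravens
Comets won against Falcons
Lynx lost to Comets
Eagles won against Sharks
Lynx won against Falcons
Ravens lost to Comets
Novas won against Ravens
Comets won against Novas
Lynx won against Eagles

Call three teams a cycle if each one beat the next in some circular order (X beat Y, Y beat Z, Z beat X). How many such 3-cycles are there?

Win totals: Sharks 3, Novas 4, Eagles 4, Falcons 3, Lynx 2, Comets 5, Ravens 3, Rays 4.
A team with w wins dominates both others in C(w,2) triples; summing gives 3 + 6 + 6 + 3 + 1 + 10 + 3 + 6 = 38 transitive triples.
Total triples C(8,3) = 56, so cyclic triples = 56 − 38 = 18.

18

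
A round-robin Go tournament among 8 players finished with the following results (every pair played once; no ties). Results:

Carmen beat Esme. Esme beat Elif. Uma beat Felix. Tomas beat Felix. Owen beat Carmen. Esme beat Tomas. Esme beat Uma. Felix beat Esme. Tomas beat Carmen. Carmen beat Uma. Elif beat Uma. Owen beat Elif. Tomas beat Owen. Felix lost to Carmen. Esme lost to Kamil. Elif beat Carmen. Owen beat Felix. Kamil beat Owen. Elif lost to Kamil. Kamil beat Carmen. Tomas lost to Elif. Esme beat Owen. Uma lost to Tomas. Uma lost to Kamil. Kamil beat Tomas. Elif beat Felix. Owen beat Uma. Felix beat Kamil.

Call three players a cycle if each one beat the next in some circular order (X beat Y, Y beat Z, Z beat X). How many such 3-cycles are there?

13

Win totals: Owen 4, Elif 4, Felix 2, Esme 4, Kamil 6, Tomas 4, Carmen 3, Uma 1.
A player with w wins dominates both others in C(w,2) triples; summing gives 6 + 6 + 1 + 6 + 15 + 6 + 3 + 0 = 43 transitive triples.
Total triples C(8,3) = 56, so cyclic triples = 56 − 43 = 13.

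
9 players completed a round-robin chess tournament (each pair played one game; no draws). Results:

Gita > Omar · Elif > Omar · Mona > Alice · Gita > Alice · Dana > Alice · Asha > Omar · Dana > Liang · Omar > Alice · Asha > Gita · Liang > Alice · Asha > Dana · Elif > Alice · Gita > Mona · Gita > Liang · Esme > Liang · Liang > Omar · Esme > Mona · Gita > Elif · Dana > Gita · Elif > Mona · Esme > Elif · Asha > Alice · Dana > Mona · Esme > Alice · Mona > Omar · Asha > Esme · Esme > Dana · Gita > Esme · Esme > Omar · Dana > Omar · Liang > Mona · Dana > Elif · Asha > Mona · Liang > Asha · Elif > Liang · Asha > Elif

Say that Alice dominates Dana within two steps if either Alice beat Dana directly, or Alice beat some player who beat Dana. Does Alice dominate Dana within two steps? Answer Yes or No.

No

Alice did not beat Dana directly.
Alice beat no one, so there is no intermediate player.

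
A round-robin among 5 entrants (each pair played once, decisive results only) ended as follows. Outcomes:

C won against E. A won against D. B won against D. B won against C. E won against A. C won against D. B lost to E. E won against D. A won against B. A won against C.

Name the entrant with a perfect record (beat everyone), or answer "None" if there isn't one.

Highest win total is E with 3 (out of 4 possible).
E lost to C, so no entrant went undefeated.

None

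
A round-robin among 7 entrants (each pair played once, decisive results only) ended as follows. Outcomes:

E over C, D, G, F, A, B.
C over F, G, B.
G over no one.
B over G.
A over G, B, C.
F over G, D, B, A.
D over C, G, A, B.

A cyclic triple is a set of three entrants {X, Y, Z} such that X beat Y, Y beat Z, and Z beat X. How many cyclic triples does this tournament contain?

2

Win totals: A 3, B 1, C 3, D 4, E 6, F 4, G 0.
An entrant with w wins dominates both others in C(w,2) triples; summing gives 3 + 0 + 3 + 6 + 15 + 6 + 0 = 33 transitive triples.
Total triples C(7,3) = 35, so cyclic triples = 35 − 33 = 2.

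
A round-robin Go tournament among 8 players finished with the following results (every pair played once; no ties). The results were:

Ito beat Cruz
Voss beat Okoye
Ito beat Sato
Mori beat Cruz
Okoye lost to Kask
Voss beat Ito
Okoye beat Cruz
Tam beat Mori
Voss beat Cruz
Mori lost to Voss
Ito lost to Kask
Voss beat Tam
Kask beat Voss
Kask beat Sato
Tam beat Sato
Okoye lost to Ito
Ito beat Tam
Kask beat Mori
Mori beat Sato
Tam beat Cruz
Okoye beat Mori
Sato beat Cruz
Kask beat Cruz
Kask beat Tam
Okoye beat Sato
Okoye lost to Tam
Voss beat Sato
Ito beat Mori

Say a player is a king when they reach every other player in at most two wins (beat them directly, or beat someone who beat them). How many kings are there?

1

Ito cannot reach Kask, Voss in two steps.
Cruz cannot reach Ito, Kask, Mori, Tam, Okoye, Voss, Sato in two steps.
Kask reaches everyone (king).
Mori cannot reach Ito, Kask, Tam, Okoye, Voss in two steps.
Tam cannot reach Ito, Kask, Voss in two steps.
Okoye cannot reach Ito, Kask, Tam, Voss in two steps.
Voss cannot reach Kask in two steps.
Sato cannot reach Ito, Kask, Mori, Tam, Okoye, Voss in two steps.
Kings: Kask — 1.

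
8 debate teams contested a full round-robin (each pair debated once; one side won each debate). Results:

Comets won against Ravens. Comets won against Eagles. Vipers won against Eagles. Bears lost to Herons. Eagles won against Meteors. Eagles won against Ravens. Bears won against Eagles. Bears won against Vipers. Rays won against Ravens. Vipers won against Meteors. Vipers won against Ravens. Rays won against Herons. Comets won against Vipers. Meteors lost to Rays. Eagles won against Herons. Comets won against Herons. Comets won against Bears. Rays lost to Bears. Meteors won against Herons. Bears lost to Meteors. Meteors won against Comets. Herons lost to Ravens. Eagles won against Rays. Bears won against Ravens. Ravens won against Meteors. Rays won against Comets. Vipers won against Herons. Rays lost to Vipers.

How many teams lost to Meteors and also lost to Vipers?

1

Meteors beat: Herons, Comets, Bears.
Vipers beat: Eagles, Ravens, Rays, Herons, Meteors.
Both beat: Herons — 1.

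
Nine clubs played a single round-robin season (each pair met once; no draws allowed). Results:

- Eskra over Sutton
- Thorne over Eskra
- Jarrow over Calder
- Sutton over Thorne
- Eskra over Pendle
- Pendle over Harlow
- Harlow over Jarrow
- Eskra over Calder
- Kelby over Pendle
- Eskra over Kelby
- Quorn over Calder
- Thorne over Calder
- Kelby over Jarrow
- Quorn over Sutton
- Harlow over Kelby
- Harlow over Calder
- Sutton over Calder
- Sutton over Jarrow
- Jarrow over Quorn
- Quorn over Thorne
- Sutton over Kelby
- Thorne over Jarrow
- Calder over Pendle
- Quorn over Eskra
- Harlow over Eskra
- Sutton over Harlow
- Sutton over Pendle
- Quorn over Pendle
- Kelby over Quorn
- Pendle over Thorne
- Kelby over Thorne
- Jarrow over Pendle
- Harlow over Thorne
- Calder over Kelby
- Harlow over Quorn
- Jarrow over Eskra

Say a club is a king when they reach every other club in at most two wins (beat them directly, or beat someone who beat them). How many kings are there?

Kelby reaches everyone (king).
Sutton reaches everyone (king).
Pendle cannot reach Sutton in two steps.
Harlow reaches everyone (king).
Calder cannot reach Sutton, Eskra in two steps.
Quorn reaches everyone (king).
Eskra reaches everyone (king).
Jarrow reaches everyone (king).
Thorne cannot reach Harlow in two steps.
Kings: Kelby, Sutton, Harlow, Quorn, Eskra, Jarrow — 6.

6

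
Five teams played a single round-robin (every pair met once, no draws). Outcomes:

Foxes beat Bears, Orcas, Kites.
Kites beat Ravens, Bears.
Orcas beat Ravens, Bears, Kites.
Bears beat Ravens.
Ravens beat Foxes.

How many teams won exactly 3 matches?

Win totals: Kites 2, Orcas 3, Ravens 1, Bears 1, Foxes 3.
Exactly 3: Orcas, Foxes — 2 teams.

2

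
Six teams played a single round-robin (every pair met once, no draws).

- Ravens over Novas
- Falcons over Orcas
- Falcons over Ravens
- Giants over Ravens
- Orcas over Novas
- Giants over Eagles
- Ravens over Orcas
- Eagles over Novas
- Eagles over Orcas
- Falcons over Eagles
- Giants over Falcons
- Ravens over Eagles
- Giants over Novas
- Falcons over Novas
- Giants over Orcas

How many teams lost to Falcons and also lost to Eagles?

2

Falcons beat: Ravens, Novas, Eagles, Orcas.
Eagles beat: Novas, Orcas.
Both beat: Novas, Orcas — 2.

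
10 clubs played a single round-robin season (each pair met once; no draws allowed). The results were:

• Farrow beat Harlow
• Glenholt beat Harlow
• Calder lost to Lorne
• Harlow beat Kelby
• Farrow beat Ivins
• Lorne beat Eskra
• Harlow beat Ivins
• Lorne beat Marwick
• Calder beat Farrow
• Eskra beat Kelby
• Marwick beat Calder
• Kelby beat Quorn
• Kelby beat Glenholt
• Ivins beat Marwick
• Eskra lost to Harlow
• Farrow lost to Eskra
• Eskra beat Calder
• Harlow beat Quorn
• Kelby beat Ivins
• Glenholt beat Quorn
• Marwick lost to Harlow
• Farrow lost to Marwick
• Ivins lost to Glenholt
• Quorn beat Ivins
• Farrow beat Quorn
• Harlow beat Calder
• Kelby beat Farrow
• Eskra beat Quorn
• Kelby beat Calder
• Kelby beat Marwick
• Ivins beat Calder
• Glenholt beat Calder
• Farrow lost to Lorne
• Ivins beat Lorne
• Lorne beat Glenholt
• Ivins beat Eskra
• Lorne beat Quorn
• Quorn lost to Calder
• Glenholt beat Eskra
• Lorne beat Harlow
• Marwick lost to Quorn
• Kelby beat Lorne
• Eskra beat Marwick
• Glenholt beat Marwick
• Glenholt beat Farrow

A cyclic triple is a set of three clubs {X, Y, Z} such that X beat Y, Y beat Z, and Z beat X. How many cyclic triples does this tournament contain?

Win totals: Quorn 2, Calder 2, Marwick 2, Kelby 7, Lorne 7, Glenholt 7, Harlow 6, Ivins 4, Farrow 3, Eskra 5.
A club with w wins dominates both others in C(w,2) triples; summing gives 1 + 1 + 1 + 21 + 21 + 21 + 15 + 6 + 3 + 10 = 100 transitive triples.
Total triples C(10,3) = 120, so cyclic triples = 120 − 100 = 20.

20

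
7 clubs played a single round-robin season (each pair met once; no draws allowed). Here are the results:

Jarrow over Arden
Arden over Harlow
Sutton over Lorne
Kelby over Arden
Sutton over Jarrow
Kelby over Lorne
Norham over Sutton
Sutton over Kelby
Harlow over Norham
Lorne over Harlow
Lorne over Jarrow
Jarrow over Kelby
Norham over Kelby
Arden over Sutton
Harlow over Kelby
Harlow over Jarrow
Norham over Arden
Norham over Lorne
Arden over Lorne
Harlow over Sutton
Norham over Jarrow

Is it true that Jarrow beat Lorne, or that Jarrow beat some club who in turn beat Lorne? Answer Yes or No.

Yes

Jarrow did not beat Lorne directly.
Jarrow beat Kelby, Arden. Of those, Kelby beat Lorne.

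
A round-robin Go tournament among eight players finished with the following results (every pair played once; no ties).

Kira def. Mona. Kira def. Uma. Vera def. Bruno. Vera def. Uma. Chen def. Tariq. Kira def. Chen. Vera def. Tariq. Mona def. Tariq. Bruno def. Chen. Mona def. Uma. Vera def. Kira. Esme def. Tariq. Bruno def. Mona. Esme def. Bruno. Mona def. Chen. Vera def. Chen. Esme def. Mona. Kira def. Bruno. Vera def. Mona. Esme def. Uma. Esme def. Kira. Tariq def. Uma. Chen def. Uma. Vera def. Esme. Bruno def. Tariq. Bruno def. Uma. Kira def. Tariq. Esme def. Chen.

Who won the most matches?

Vera

Win totals: Uma 0, Tariq 1, Chen 2, Mona 3, Vera 7, Kira 5, Bruno 4, Esme 6.
Vera leads with 7 wins (next highest: 6).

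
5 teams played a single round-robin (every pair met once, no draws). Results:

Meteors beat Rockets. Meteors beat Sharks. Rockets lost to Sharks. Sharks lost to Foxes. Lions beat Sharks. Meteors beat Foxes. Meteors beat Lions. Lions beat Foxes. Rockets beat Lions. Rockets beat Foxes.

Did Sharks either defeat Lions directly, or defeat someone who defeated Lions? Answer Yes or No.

Yes

Sharks did not beat Lions directly.
Sharks beat Rockets. Of those, Rockets beat Lions.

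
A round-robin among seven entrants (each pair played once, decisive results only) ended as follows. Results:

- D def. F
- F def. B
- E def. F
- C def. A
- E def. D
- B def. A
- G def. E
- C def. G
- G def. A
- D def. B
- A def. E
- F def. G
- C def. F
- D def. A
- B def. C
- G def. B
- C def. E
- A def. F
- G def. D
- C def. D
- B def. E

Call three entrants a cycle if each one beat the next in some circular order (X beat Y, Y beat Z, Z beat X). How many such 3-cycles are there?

10

Win totals: A 2, B 3, C 5, D 3, E 2, F 2, G 4.
An entrant with w wins dominates both others in C(w,2) triples; summing gives 1 + 3 + 10 + 3 + 1 + 1 + 6 = 25 transitive triples.
Total triples C(7,3) = 35, so cyclic triples = 35 − 25 = 10.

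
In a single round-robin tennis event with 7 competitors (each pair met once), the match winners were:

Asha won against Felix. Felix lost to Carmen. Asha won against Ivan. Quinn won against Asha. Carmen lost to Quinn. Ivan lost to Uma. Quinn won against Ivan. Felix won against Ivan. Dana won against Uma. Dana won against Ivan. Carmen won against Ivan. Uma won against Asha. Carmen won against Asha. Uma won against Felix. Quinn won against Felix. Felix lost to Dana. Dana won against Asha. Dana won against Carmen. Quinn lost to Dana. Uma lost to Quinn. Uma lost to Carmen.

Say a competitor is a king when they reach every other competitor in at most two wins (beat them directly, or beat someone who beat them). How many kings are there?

1

Asha cannot reach Dana, Uma, Quinn, Carmen in two steps.
Dana reaches everyone (king).
Ivan cannot reach Asha, Dana, Uma, Felix, Quinn, Carmen in two steps.
Uma cannot reach Dana, Quinn, Carmen in two steps.
Felix cannot reach Asha, Dana, Uma, Quinn, Carmen in two steps.
Quinn cannot reach Dana in two steps.
Carmen cannot reach Dana, Quinn in two steps.
Kings: Dana — 1.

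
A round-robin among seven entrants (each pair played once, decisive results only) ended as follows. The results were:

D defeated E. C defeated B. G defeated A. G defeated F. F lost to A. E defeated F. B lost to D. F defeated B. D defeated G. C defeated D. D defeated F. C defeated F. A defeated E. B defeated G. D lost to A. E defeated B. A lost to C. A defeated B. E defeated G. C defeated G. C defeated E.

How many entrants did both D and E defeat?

3

D beat: B, E, F, G.
E beat: B, F, G.
Both beat: B, F, G — 3.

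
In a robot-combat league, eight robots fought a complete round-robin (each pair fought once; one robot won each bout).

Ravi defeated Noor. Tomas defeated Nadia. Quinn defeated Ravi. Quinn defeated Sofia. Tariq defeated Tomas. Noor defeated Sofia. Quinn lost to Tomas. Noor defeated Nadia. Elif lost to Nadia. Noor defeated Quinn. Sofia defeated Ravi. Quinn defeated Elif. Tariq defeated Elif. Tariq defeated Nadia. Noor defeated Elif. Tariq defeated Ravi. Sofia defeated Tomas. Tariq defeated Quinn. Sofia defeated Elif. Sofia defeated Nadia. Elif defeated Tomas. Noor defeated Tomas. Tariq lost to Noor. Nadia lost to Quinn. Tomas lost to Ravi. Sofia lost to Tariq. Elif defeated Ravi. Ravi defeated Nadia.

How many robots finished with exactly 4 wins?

Win totals: Ravi 3, Sofia 4, Elif 2, Tomas 2, Quinn 4, Tariq 6, Nadia 1, Noor 6.
Exactly 4: Sofia, Quinn — 2 robots.

2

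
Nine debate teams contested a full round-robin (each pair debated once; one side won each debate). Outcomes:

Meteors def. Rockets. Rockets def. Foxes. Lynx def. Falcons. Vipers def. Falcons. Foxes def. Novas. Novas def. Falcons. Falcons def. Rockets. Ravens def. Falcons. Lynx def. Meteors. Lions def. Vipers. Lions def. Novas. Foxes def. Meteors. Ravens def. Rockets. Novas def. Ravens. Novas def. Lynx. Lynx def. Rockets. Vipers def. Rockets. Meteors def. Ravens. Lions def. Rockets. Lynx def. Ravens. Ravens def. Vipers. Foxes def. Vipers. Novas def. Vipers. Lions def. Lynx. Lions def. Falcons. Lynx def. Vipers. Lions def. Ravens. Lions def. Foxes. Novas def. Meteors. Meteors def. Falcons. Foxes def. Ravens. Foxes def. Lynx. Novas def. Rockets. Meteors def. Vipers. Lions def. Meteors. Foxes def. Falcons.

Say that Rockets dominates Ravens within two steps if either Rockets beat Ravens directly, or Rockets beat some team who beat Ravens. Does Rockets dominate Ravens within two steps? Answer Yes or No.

Rockets did not beat Ravens directly.
Rockets beat Foxes. Of those, Foxes beat Ravens.

Yes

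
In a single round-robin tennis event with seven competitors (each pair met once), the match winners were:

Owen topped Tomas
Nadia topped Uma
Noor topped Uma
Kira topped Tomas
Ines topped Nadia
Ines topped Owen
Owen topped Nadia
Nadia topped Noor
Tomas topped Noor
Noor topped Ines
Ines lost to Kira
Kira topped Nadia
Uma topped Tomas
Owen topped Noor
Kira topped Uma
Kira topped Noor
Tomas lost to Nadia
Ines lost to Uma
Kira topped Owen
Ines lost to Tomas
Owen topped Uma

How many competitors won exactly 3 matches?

Win totals: Ines 2, Tomas 2, Nadia 3, Noor 2, Kira 6, Owen 4, Uma 2.
Exactly 3: Nadia — 1 competitor.

1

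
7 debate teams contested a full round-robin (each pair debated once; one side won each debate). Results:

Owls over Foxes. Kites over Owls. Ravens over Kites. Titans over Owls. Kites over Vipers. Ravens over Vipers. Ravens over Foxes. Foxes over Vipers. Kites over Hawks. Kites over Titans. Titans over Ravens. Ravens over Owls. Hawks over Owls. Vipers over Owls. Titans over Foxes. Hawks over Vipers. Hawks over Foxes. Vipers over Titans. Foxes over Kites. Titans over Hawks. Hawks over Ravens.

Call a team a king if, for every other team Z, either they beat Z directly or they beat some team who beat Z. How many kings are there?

4

Owls cannot reach Hawks, Ravens, Titans in two steps.
Hawks reaches everyone (king).
Vipers cannot reach Kites in two steps.
Foxes cannot reach Ravens in two steps.
Ravens reaches everyone (king).
Titans reaches everyone (king).
Kites reaches everyone (king).
Kings: Hawks, Ravens, Titans, Kites — 4.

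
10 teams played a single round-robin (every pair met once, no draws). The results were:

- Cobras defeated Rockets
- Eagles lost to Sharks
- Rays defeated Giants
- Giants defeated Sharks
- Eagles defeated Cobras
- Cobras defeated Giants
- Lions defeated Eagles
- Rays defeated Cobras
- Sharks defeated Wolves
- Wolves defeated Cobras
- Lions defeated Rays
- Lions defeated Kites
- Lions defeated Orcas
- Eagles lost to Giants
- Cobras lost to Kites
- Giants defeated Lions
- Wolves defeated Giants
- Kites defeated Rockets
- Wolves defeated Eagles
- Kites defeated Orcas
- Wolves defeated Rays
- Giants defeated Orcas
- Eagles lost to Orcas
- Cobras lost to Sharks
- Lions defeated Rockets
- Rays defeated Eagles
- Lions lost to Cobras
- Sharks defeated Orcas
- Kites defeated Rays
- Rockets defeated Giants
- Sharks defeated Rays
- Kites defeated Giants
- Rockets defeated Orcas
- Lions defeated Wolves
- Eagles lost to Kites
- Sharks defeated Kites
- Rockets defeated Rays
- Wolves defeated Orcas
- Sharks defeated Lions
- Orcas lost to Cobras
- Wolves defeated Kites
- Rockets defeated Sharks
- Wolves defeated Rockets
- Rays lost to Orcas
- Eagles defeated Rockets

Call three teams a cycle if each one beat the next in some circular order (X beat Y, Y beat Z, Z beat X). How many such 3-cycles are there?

25

Win totals: Wolves 7, Rockets 4, Sharks 7, Lions 6, Orcas 2, Eagles 2, Giants 4, Cobras 4, Kites 6, Rays 3.
A team with w wins dominates both others in C(w,2) triples; summing gives 21 + 6 + 21 + 15 + 1 + 1 + 6 + 6 + 15 + 3 = 95 transitive triples.
Total triples C(10,3) = 120, so cyclic triples = 120 − 95 = 25.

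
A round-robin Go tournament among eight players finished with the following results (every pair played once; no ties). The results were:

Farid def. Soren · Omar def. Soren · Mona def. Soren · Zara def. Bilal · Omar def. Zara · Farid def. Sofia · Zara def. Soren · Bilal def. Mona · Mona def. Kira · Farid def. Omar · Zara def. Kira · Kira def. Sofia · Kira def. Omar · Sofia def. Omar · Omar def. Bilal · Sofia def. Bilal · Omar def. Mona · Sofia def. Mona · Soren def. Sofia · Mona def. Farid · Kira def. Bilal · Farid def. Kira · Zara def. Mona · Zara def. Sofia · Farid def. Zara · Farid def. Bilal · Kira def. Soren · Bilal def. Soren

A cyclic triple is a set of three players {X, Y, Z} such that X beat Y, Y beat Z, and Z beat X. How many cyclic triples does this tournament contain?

12

Win totals: Omar 4, Bilal 2, Kira 4, Zara 5, Farid 6, Sofia 3, Soren 1, Mona 3.
A player with w wins dominates both others in C(w,2) triples; summing gives 6 + 1 + 6 + 10 + 15 + 3 + 0 + 3 = 44 transitive triples.
Total triples C(8,3) = 56, so cyclic triples = 56 − 44 = 12.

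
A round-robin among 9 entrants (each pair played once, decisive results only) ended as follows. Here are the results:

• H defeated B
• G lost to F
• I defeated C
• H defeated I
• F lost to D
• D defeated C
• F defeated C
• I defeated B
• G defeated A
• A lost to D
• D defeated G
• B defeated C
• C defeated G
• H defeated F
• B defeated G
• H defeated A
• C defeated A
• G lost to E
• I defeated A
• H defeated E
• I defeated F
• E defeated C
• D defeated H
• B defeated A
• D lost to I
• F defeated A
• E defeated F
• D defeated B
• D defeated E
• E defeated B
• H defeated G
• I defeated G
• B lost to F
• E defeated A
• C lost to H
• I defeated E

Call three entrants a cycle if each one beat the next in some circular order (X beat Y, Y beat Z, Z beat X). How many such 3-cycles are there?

1

Win totals: A 0, B 3, C 2, D 7, E 5, F 4, G 1, H 7, I 7.
An entrant with w wins dominates both others in C(w,2) triples; summing gives 0 + 3 + 1 + 21 + 10 + 6 + 0 + 21 + 21 = 83 transitive triples.
Total triples C(9,3) = 84, so cyclic triples = 84 − 83 = 1.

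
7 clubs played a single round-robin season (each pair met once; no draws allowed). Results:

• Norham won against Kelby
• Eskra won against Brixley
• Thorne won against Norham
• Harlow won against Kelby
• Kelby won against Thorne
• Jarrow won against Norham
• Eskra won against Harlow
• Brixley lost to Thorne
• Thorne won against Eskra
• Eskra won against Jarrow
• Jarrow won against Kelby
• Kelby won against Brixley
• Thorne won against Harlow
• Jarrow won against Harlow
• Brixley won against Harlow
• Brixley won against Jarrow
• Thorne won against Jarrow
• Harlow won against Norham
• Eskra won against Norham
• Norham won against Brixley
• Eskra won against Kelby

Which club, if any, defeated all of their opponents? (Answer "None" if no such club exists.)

Highest win total is Thorne with 5 (out of 6 possible).
Thorne lost to Kelby, so no club went undefeated.

None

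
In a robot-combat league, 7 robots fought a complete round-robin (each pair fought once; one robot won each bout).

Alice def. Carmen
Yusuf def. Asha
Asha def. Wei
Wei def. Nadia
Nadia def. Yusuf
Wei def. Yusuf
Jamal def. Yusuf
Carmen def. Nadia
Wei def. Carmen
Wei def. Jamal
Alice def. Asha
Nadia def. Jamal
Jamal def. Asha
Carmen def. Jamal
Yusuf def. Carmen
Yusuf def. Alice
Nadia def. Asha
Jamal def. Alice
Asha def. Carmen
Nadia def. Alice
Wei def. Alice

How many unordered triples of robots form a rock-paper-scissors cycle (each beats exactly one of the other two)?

10

Win totals: Alice 2, Carmen 2, Nadia 4, Wei 5, Yusuf 3, Asha 2, Jamal 3.
A robot with w wins dominates both others in C(w,2) triples; summing gives 1 + 1 + 6 + 10 + 3 + 1 + 3 = 25 transitive triples.
Total triples C(7,3) = 35, so cyclic triples = 35 − 25 = 10.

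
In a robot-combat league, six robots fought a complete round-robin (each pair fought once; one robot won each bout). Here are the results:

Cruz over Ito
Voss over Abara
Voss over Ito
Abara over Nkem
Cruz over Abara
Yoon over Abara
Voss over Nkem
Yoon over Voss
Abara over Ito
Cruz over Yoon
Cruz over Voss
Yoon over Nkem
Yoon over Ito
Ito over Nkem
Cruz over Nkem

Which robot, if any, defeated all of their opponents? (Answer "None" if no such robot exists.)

Cruz has 5 wins out of 5 opponents — a perfect record.

Cruz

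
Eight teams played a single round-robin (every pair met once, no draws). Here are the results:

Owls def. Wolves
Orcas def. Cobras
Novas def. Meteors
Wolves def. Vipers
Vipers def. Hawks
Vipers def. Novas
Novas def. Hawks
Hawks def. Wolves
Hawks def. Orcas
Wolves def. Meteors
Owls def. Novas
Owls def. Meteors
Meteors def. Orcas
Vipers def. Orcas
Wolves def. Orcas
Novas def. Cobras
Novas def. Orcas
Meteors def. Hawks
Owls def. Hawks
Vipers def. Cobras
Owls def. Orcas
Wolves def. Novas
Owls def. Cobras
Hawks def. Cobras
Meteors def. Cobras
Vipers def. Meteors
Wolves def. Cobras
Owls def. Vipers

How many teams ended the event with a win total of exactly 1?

1

Win totals: Owls 7, Orcas 1, Vipers 5, Cobras 0, Meteors 3, Wolves 5, Hawks 3, Novas 4.
Exactly 1: Orcas — 1 team.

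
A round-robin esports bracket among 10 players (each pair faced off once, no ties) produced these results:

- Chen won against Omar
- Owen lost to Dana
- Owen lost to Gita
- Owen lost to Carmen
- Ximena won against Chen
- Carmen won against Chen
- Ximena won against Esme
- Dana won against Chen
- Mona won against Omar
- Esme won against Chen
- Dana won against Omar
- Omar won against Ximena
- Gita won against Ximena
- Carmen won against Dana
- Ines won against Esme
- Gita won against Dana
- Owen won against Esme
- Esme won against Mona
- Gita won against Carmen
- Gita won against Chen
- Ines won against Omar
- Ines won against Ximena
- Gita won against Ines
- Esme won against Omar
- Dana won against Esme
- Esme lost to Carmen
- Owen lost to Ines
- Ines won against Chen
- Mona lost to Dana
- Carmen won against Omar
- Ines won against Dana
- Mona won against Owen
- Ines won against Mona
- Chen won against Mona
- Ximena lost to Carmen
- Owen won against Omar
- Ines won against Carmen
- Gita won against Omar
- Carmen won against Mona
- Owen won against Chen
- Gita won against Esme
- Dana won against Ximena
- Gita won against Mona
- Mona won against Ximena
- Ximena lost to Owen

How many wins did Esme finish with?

Esme's results: beat Chen, Omar, Mona; lost to Ximena, Carmen, Dana, Owen, Gita, Ines.
That is 3 wins.

3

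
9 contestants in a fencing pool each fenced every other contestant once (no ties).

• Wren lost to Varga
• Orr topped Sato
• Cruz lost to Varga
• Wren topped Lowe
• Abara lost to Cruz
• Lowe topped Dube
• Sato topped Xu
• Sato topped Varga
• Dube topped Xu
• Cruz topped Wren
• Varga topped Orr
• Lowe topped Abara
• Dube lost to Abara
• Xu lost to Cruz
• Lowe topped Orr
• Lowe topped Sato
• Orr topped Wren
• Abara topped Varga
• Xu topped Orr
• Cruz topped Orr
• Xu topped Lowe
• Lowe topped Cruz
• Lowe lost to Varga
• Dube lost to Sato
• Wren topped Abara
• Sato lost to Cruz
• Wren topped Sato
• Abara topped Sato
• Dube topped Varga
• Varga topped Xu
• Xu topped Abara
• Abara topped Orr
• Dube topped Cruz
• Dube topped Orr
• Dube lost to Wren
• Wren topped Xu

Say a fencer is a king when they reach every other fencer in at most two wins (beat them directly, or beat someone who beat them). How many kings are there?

8

Dube reaches everyone (king).
Xu reaches everyone (king).
Lowe reaches everyone (king).
Abara reaches everyone (king).
Cruz reaches everyone (king).
Orr cannot reach Cruz in two steps.
Sato reaches everyone (king).
Wren reaches everyone (king).
Varga reaches everyone (king).
Kings: Dube, Xu, Lowe, Abara, Cruz, Sato, Wren, Varga — 8.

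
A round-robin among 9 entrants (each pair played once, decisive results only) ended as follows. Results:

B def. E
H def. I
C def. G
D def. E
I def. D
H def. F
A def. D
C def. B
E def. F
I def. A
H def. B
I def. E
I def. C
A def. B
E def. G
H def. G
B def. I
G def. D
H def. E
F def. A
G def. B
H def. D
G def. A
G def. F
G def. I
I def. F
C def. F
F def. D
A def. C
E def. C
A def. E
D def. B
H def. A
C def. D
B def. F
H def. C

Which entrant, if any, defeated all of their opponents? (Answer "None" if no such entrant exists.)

H

H has 8 wins out of 8 opponents — a perfect record.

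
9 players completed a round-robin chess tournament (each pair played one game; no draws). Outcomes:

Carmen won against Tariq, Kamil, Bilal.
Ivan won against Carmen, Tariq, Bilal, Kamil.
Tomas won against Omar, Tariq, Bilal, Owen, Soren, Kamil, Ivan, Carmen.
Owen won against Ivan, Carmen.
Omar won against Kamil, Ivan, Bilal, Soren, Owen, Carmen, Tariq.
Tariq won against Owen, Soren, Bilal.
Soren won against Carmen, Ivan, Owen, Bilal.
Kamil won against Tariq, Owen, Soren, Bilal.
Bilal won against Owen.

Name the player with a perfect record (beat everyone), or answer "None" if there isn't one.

Tomas

Tomas has 8 wins out of 8 opponents — a perfect record.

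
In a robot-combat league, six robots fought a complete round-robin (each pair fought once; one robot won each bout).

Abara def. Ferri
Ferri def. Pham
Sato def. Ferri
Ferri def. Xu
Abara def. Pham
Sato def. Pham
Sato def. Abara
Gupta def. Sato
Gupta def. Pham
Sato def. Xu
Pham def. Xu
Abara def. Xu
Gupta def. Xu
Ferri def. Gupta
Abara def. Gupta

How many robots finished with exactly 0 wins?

Win totals: Sato 4, Abara 4, Pham 1, Xu 0, Ferri 3, Gupta 3.
Exactly 0: Xu — 1 robot.

1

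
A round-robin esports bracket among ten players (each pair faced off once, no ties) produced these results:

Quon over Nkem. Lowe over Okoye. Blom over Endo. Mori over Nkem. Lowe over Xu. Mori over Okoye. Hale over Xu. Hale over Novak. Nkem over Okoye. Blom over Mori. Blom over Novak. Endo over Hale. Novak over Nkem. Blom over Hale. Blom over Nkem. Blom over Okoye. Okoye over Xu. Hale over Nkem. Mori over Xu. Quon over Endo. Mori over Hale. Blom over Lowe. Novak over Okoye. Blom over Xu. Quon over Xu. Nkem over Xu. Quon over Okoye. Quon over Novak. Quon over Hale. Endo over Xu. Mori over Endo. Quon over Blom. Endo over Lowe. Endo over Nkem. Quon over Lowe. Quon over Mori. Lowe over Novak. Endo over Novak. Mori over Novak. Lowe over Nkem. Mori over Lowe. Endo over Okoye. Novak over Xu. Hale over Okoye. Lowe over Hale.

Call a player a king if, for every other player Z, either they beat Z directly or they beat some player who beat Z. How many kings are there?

Xu cannot reach Quon, Okoye, Hale, Blom, Novak, Endo, Lowe, Nkem, Mori in two steps.
Quon reaches everyone (king).
Okoye cannot reach Quon, Hale, Blom, Novak, Endo, Lowe, Nkem, Mori in two steps.
Hale cannot reach Quon, Blom, Endo, Lowe, Mori in two steps.
Blom cannot reach Quon in two steps.
Novak cannot reach Quon, Hale, Blom, Endo, Lowe, Mori in two steps.
Endo cannot reach Quon, Blom, Mori in two steps.
Lowe cannot reach Quon, Blom, Endo, Mori in two steps.
Nkem cannot reach Quon, Hale, Blom, Novak, Endo, Lowe, Mori in two steps.
Mori cannot reach Quon, Blom in two steps.
Kings: Quon — 1.

1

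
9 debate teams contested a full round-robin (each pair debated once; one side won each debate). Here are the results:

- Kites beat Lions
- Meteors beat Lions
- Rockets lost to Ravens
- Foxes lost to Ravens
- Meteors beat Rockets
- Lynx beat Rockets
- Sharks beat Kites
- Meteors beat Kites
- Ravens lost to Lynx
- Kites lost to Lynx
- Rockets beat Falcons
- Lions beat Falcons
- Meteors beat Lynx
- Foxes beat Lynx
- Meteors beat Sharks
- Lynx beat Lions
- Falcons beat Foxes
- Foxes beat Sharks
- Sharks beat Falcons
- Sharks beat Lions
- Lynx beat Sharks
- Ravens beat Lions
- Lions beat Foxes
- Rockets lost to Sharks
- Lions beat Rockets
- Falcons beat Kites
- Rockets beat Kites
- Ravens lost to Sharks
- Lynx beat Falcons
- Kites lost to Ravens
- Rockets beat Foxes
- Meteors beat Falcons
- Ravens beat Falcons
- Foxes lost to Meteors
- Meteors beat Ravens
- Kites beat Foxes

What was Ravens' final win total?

Ravens' results: beat Kites, Foxes, Rockets, Lions, Falcons; lost to Sharks, Meteors, Lynx.
That is 5 wins.

5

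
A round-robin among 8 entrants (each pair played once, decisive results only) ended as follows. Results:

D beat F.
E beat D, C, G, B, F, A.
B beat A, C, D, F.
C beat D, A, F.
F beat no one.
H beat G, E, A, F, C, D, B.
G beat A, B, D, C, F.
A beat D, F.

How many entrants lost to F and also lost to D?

F beat: no one.
D beat: F.
No one was beaten by both.

0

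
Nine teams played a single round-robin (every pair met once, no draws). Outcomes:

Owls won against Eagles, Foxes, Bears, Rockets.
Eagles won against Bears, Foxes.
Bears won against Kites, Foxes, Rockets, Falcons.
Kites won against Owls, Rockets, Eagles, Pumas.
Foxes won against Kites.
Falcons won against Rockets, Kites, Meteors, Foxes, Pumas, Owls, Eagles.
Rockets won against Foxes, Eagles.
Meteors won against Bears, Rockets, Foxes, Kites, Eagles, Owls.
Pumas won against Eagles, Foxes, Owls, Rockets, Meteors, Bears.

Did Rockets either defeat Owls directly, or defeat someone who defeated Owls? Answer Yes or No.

No

Rockets did not beat Owls directly.
Rockets beat Eagles, Foxes, but each of them lost to Owls. No two-step path.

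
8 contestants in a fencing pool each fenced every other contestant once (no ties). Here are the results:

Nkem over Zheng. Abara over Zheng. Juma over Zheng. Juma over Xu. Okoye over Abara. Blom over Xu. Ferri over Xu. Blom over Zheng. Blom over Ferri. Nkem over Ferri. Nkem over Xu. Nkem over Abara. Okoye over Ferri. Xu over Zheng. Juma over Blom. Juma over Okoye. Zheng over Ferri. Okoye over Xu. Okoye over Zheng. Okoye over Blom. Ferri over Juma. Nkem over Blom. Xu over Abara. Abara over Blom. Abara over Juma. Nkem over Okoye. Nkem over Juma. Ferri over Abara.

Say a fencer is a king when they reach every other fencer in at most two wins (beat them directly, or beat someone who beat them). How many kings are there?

1

Zheng cannot reach Blom, Nkem, Okoye in two steps.
Blom cannot reach Nkem, Okoye in two steps.
Xu cannot reach Nkem, Okoye in two steps.
Nkem reaches everyone (king).
Ferri cannot reach Nkem in two steps.
Juma cannot reach Nkem in two steps.
Okoye cannot reach Nkem in two steps.
Abara cannot reach Nkem in two steps.
Kings: Nkem — 1.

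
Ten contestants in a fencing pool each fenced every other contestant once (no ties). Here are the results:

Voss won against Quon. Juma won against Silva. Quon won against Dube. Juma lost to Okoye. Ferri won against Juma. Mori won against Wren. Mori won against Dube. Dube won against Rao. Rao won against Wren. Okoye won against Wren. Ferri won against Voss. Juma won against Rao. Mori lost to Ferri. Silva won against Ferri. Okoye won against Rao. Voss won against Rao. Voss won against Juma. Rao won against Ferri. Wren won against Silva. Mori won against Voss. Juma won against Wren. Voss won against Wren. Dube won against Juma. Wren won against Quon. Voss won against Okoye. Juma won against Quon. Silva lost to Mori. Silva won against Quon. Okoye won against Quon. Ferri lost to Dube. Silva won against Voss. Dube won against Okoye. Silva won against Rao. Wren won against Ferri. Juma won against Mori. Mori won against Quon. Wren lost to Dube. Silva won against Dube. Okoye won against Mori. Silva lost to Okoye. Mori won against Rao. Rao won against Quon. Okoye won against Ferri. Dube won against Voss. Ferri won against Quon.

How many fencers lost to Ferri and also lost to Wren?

1

Ferri beat: Mori, Juma, Voss, Quon.
Wren beat: Silva, Ferri, Quon.
Both beat: Quon — 1.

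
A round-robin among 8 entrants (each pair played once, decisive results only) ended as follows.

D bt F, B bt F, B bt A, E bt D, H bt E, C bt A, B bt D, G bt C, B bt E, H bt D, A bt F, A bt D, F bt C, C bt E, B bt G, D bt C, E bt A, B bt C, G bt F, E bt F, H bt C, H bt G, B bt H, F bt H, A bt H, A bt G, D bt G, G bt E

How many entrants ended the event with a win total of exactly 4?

2

Win totals: A 4, B 7, C 2, D 3, E 3, F 2, G 3, H 4.
Exactly 4: A, H — 2 entrants.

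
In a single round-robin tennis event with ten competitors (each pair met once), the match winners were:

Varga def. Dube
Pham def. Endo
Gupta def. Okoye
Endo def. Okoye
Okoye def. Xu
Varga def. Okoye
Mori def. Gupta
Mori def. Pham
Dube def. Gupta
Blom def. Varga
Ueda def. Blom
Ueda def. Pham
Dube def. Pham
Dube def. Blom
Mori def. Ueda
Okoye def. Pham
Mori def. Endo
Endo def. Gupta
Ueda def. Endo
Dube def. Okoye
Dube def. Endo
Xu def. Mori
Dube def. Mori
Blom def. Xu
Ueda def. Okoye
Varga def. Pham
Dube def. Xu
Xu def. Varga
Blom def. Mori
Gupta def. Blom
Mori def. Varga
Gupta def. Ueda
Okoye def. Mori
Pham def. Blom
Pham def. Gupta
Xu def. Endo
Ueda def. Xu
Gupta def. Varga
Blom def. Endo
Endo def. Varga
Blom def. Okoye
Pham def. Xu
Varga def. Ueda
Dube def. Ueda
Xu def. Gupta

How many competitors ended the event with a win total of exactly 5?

3

Win totals: Pham 4, Gupta 4, Okoye 3, Endo 3, Mori 5, Blom 5, Dube 8, Varga 4, Xu 4, Ueda 5.
Exactly 5: Mori, Blom, Ueda — 3 competitors.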